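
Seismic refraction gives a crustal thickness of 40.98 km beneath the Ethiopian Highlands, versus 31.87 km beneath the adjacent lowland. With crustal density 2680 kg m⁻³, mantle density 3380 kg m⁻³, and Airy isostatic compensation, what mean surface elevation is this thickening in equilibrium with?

Excess crust Δ = 40.98 km − 31.87 km = 9.11 km, split between elevation h and root r with h + r = Δ.
Airy balance ρ_c h = (ρ_m − ρ_c) r gives r = h ρ_c/(ρ_m − ρ_c), so h (1 + ρ_c/(ρ_m − ρ_c)) = Δ, i.e. h = Δ (ρ_m − ρ_c)/ρ_m.
h = 9.11 km × 700/3380 = 1.89 km.

1.89 km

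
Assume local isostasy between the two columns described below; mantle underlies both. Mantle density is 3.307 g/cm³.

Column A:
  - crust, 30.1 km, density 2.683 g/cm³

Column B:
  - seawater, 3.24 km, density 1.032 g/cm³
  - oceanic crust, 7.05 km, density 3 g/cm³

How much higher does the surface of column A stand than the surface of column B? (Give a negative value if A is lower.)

For any compensation level in the mantle, the mantle terms cancel and isostasy reduces to e = (Σt_A − Σt_B) − (Σ(ρt)_A − Σ(ρt)_B) / ρ_m.
Σt_A = 30.1 km; Σt_B = 10.29 km; Σ(ρt)_A = 80.7583; Σ(ρt)_B = 24.49368 (in km·g/cm³).
e = (30.1 − 10.29) − (80.7583 − 24.49368) / 3.307 = 2.8 km.

2.8 km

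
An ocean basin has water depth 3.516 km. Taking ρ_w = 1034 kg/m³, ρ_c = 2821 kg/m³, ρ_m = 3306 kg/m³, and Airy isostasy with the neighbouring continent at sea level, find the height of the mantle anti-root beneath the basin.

By Archimedes' principle applied to the lithosphere: replacing crust with seawater at the top is compensated by replacing crust with mantle at the base: d (ρ_c − ρ_w) = a (ρ_m − ρ_c).
a = d (ρ_c − ρ_w)/(ρ_m − ρ_c) = 3.516 km × 1787/485 = 13 km.

13 km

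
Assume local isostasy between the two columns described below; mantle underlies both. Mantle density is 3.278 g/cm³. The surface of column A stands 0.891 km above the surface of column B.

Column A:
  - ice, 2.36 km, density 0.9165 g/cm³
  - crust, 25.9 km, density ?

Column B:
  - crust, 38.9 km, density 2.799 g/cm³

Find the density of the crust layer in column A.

Take the compensation level at the base of the deeper column (depth z_c below the surface of column A) and equate Σ ρ_i t_i down to z_c; mantle fills any gap and the z_c terms cancel.
Column A: 2.36×0.9165 + 25.9×ρ + (z_c − 28.26)×3.278
Column B: 0.891×0 + 38.9×2.799 + (z_c − 0.891 − 38.9)×3.278
The z_c×3.278 term appears on both sides and cancels. Collect the known terms of each column as K = Σ(ρt)_known − 3.278 × (depth of known layers): K_A = 2.16294 − 3.278×28.26 = −90.47334; K_B = 108.8811 − 3.278×(0.891 + 38.9) = −21.553798.
Balance: K_A + 25.9×ρ = K_B, so ρ = (K_B − K_A)/25.9 = 68.9195/25.9 = 2.66 g/cm³.

2.66 g/cm³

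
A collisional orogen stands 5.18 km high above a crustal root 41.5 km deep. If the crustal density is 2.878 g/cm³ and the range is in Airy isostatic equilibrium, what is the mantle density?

3.24 g/cm³

Airy balance: ρ_c h = (ρ_m − ρ_c) r → ρ_m = ρ_c (1 + h/r).
ρ_m = 2.878 × (1 + 5.18 km/41.5 km) = 3.24 g/cm³.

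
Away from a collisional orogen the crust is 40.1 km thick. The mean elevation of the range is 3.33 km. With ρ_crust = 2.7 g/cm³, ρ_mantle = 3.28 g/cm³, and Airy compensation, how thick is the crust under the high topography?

58.9 km

Root depth r = h ρ_c / (ρ_m − ρ_c) = 3.33 km × 2.7 / 0.58 = 15.5 km.
Total thickness = T + h + r = 40.1 km + 3.33 km + 15.5 km = 58.9 km.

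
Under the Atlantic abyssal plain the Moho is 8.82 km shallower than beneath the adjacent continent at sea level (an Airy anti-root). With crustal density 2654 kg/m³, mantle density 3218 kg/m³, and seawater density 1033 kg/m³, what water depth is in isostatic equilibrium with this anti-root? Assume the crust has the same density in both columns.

Replacing a thickness d of crust by seawater at the top must be balanced by replacing crust with mantle at the base: d (ρ_c − ρ_w) = a (ρ_m − ρ_c).
d = a (ρ_m − ρ_c)/(ρ_c − ρ_w) = 8.82 km × 564/1621 = 3.07 km.

3.07 km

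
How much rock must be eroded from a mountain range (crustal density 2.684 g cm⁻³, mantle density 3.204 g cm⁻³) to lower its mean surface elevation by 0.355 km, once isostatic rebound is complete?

2.19 km

Net drop Δ = e − u = e − e ρ_c/ρ_m = e (ρ_m − ρ_c)/ρ_m.
e = Δ ρ_m/(ρ_m − ρ_c) = 0.355 km × 3.204/0.52 = 2.19 km.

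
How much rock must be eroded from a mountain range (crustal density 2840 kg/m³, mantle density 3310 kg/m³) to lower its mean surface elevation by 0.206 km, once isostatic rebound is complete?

Net drop Δ = e − u = e − e ρ_c/ρ_m = e (ρ_m − ρ_c)/ρ_m.
e = Δ ρ_m/(ρ_m − ρ_c) = 0.206 km × 3310/470 = 1.45 km.

1.45 km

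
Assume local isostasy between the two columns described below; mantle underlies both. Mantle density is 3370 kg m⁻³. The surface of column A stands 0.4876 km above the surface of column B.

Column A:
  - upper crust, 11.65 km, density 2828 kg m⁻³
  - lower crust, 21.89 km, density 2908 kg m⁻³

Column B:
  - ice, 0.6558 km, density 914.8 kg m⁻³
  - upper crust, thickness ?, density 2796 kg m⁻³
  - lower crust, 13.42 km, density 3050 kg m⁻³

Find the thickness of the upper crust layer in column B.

Take the compensation level at the base of the deeper column (depth z_c below the surface of column A) and equate Σ ρ_i t_i down to z_c; mantle fills any gap and the z_c terms cancel.
Column A: 11.65×2828 + 21.89×2908 + (z_c − 33.54)×3370
Column B: 0.4876×0 + 0.6558×914.8 + x×2796 + 13.42×3050 + (z_c − 0.4876 − 14.0758 − x)×3370
The z_c×3370 term appears on both sides and cancels. Collect the known terms of each column as K = Σ(ρt)_known − 3370 × (depth of known layers): K_A = 96602.32 − 3370×33.54 = −16427.48; K_B = 41530.9258 − 3370×(0.4876 + 14.0758) = −7547.73216.
Balance: K_A = K_B − x×(3370 − 2796), so x = (K_B − K_A)/(3370 − 2796) = 8879.75/574 = 15.5 km.

15.5 km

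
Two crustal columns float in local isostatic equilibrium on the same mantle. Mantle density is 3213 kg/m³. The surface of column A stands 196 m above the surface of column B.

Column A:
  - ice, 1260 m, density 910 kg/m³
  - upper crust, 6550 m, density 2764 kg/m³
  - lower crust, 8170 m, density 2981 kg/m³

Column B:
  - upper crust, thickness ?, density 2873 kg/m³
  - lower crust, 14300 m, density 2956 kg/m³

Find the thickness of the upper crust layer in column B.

Take the compensation level at the base of the deeper column (depth z_c below the surface of column A) and equate Σ ρ_i t_i down to z_c; mantle fills any gap and the z_c terms cancel.
Column A: 1260×910 + 6550×2764 + 8170×2981 + (z_c − 15980)×3213
Column B: 196×0 + x×2873 + 14300×2956 + (z_c − 196 − 14300 − x)×3213
The z_c×3213 term appears on both sides and cancels. Collect the known terms of each column as K = Σ(ρt)_known − 3213 × (depth of known layers): K_A = 43605570 − 3213×15980 = −7738170; K_B = 42270800 − 3213×(196 + 14300) = −4304848.
Balance: K_A = K_B − x×(3213 − 2873), so x = (K_B − K_A)/(3213 − 2873) = 3433320/340 = 10100 m.

10100 m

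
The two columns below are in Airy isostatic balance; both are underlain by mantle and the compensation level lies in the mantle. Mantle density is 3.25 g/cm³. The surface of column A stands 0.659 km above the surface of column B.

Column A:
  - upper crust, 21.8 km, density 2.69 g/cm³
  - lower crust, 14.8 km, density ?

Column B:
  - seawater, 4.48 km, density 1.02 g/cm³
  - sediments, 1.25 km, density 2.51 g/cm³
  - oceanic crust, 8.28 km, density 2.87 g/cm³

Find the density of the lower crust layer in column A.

Take the compensation level at the base of the deeper column (depth z_c below the surface of column A) and equate Σ ρ_i t_i down to z_c; mantle fills any gap and the z_c terms cancel.
Column A: 21.8×2.69 + 14.8×ρ + (z_c − 36.6)×3.25
Column B: 0.659×0 + 4.48×1.02 + 1.25×2.51 + 8.28×2.87 + (z_c − 0.659 − 14.01)×3.25
The z_c×3.25 term appears on both sides and cancels. Collect the known terms of each column as K = Σ(ρt)_known − 3.25 × (depth of known layers): K_A = 58.642 − 3.25×36.6 = −60.308; K_B = 31.4707 − 3.25×(0.659 + 14.01) = −16.20355.
Balance: K_A + 14.8×ρ = K_B, so ρ = (K_B − K_A)/14.8 = 44.1044/14.8 = 2.98 g/cm³.

2.98 g/cm³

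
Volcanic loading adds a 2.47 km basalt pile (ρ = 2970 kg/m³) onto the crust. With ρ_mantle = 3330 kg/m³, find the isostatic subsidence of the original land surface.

2.2 km

Subaerial loading: s = t ρ_load / ρ_m.
s = 2.47 km × 2970/3330 = 2.2 km.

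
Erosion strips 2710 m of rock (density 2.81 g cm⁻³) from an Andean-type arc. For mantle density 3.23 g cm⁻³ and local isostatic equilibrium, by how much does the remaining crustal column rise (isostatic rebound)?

Unloading: uplift u = e ρ_c/ρ_m = 2710 m × 2.81/3.23 = 2360 m.

2360 m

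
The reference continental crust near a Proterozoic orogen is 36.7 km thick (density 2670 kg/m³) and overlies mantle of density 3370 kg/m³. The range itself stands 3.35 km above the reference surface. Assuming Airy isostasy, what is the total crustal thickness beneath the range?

52.8 km

Root depth r = h ρ_c / (ρ_m − ρ_c) = 3.35 km × 2670 / 700 = 12.78 km.
Total thickness = T + h + r = 36.7 km + 3.35 km + 12.78 km = 52.8 km.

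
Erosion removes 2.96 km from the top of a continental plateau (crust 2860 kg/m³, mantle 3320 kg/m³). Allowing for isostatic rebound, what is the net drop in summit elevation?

Rebound u = e ρ_c/ρ_m = 2.96 km × 2860/3320 = 2.55 km.
Net surface drop = e − u = 2.96 km − 2.55 km = e (ρ_m − ρ_c)/ρ_m = 0.41 km.

0.41 km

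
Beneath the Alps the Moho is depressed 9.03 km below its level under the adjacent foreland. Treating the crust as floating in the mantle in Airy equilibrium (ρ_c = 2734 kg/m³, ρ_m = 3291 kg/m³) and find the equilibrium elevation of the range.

For local isostatic compensation: ρ_c h = (ρ_m − ρ_c) r.
h = r (ρ_m − ρ_c) / ρ_c = 9.03 km × (3291 − 2734) / 2734 = 1.84 km.

1.84 km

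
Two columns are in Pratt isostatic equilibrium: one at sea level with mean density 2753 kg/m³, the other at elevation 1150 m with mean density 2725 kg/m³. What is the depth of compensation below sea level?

ρ_ref D = ρ (D + h) → D (ρ_ref − ρ) = ρ h.
D = ρ h/(ρ_ref − ρ) = 2725 × 1150 m/(2753 − 2725) = 112000 m.

112000 m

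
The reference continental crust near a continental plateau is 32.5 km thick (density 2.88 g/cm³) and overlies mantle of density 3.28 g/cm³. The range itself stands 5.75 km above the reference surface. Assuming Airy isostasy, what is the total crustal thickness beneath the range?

79.7 km

Root depth r = h ρ_c / (ρ_m − ρ_c) = 5.75 km × 2.88 / 0.4 = 41.4 km.
Total thickness = T + h + r = 32.5 km + 5.75 km + 41.4 km = 79.7 km.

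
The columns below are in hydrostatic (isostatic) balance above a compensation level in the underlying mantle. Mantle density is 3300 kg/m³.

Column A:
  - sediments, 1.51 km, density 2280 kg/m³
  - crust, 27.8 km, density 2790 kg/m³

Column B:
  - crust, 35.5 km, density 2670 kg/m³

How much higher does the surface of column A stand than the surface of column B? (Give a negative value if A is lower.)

For any compensation level in the mantle, the mantle terms cancel and isostasy reduces to e = (Σt_A − Σt_B) − (Σ(ρt)_A − Σ(ρt)_B) / ρ_m.
Σt_A = 29.31 km; Σt_B = 35.5 km; Σ(ρt)_A = 81004.8; Σ(ρt)_B = 94785 (in km·kg/m³).
e = (29.31 − 35.5) − (81004.8 − 94785) / 3300 = −2.01 km.

−2.01 km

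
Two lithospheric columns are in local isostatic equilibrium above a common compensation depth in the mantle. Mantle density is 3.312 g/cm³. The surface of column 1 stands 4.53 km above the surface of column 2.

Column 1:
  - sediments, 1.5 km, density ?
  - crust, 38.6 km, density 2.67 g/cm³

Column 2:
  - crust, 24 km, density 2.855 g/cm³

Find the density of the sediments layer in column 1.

2.52 g/cm³

Take the compensation level at the base of the deeper column (depth z_c below the surface of column 1) and equate Σ ρ_i t_i down to z_c; mantle fills any gap and the z_c terms cancel.
Column 1: 1.5×ρ + 38.6×2.67 + (z_c − 40.1)×3.312
Column 2: 4.53×0 + 24×2.855 + (z_c − 4.53 − 24)×3.312
The z_c×3.312 term appears on both sides and cancels. Collect the known terms of each column as K = Σ(ρt)_known − 3.312 × (depth of known layers): K_1 = 103.062 − 3.312×40.1 = −29.7492; K_2 = 68.52 − 3.312×(4.53 + 24) = −25.97136.
Balance: K_1 + 1.5×ρ = K_2, so ρ = (K_2 − K_1)/1.5 = 3.77784/1.5 = 2.52 g/cm³.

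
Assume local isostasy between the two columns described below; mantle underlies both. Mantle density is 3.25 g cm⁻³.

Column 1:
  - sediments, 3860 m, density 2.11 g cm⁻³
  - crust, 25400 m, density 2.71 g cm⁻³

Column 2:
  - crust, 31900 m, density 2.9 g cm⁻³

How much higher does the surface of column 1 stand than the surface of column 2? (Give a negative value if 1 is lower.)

For any compensation level in the mantle, the mantle terms cancel and isostasy reduces to e = (Σt_1 − Σt_2) − (Σ(ρt)_1 − Σ(ρt)_2) / ρ_m.
Σt_1 = 29260 m; Σt_2 = 31900 m; Σ(ρt)_1 = 76978.6; Σ(ρt)_2 = 92510 (in m·g cm⁻³).
e = (29260 − 31900) − (76978.6 − 92510) / 3.25 = 2140 m.

2140 m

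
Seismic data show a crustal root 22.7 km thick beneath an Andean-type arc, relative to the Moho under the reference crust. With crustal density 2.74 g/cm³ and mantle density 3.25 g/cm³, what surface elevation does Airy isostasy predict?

Equating mass per unit area of the two columns: ρ_c h = (ρ_m − ρ_c) r.
h = r (ρ_m − ρ_c) / ρ_c = 22.7 km × (3.25 − 2.74) / 2.74 = 4.23 km.

4.23 km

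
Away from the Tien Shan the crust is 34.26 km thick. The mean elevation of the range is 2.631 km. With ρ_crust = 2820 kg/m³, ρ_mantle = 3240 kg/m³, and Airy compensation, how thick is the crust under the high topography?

Root depth r = h ρ_c / (ρ_m − ρ_c) = 2.631 km × 2820 / 420 = 17.67 km.
Total thickness = T + h + r = 34.26 km + 2.631 km + 17.67 km = 54.6 km.

54.6 km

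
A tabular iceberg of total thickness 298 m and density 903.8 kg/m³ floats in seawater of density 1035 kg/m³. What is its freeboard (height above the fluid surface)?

37.8 m

Floating equilibrium: submerged depth d = t ρ_obj/ρ_fluid = 298 m × 903.8/1035 = 260.2 m.
Freeboard = t − d = 298 m − 260.2 m = 37.8 m.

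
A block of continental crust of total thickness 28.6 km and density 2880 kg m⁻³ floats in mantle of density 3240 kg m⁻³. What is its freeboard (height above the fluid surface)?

Floating equilibrium: submerged depth d = t ρ_obj/ρ_fluid = 28.6 km × 2880/3240 = 25.42 km.
Freeboard = t − d = 28.6 km − 25.42 km = 3.18 km.

3.18 km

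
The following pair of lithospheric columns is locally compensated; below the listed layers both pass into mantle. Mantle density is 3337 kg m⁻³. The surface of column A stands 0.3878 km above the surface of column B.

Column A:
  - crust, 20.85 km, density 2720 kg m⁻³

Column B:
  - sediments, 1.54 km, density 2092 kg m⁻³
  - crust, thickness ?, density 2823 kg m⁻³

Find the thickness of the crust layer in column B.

18.8 km

Take the compensation level at the base of the deeper column (depth z_c below the surface of column A) and equate Σ ρ_i t_i down to z_c; mantle fills any gap and the z_c terms cancel.
Column A: 20.85×2720 + (z_c − 20.85)×3337
Column B: 0.3878×0 + 1.54×2092 + x×2823 + (z_c − 0.3878 − 1.54 − x)×3337
The z_c×3337 term appears on both sides and cancels. Collect the known terms of each column as K = Σ(ρt)_known − 3337 × (depth of known layers): K_A = 56712 − 3337×20.85 = −12864.45; K_B = 3221.68 − 3337×(0.3878 + 1.54) = −3211.3886.
Balance: K_A = K_B − x×(3337 − 2823), so x = (K_B − K_A)/(3337 − 2823) = 9653.06/514 = 18.8 km.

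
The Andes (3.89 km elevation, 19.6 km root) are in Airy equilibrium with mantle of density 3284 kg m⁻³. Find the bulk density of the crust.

2740 kg m⁻³

ρ_c h = (ρ_m − ρ_c) r → ρ_c (h + r) = ρ_m r → ρ_c = ρ_m r / (h + r).
ρ_c = 3284 × 19.6 km / (3.89 km + 19.6 km) = 2740 kg m⁻³.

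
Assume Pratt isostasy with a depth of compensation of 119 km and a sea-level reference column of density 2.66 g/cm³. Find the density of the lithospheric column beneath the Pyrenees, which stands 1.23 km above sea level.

Pratt balance: ρ_ref D = ρ (D + h).
ρ = ρ_ref D/(D + h) = 2.66 × 119 km/(119 km + 1.23 km) = 2.63 g/cm³.

2.63 g/cm³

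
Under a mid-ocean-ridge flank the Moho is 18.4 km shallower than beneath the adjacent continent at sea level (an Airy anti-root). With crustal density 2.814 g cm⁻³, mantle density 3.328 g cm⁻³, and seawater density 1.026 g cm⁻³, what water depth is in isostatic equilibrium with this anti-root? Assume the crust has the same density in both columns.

5.29 km

Replacing a thickness d of crust by seawater at the top must be balanced by replacing crust with mantle at the base: d (ρ_c − ρ_w) = a (ρ_m − ρ_c).
d = a (ρ_m − ρ_c)/(ρ_c − ρ_w) = 18.4 km × 0.514/1.788 = 5.29 km.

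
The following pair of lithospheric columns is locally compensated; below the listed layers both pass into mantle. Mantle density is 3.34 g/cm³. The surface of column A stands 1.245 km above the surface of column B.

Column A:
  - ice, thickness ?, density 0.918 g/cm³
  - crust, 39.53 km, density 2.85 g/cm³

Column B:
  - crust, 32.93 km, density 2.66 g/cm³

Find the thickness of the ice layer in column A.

Take the compensation level at the base of the deeper column (depth z_c below the surface of column A) and equate Σ ρ_i t_i down to z_c; mantle fills any gap and the z_c terms cancel.
Column A: x×0.918 + 39.53×2.85 + (z_c − 39.53 − x)×3.34
Column B: 1.245×0 + 32.93×2.66 + (z_c − 1.245 − 32.93)×3.34
The z_c×3.34 term appears on both sides and cancels. Collect the known terms of each column as K = Σ(ρt)_known − 3.34 × (depth of known layers): K_A = 112.6605 − 3.34×39.53 = −19.3697; K_B = 87.5938 − 3.34×(1.245 + 32.93) = −26.5507.
Balance: K_A − x×(3.34 − 0.918) = K_B, so x = (K_A − K_B)/(3.34 − 0.918) = 7.181/2.422 = 2.96 km.

2.96 km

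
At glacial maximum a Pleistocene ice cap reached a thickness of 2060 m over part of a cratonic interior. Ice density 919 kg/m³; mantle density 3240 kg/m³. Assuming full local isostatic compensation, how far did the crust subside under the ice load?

584 m

Isostatic balance requires: the ice load ρ_ice t is balanced by mantle displaced below, ρ_m s.
s = t ρ_ice / ρ_m = 2060 m × 919/3240 = 584 m.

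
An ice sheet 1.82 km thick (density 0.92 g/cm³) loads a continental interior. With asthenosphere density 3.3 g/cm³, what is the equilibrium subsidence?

For local isostatic compensation: the ice load ρ_ice t is balanced by mantle displaced below, ρ_m s.
s = t ρ_ice / ρ_m = 1.82 km × 0.92/3.3 = 0.507 km.

0.507 km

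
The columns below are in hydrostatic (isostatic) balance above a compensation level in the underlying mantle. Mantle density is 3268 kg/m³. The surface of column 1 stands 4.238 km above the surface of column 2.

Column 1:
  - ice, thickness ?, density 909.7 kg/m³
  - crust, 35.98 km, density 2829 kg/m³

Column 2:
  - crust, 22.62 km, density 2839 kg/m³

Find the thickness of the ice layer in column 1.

3.29 km

Take the compensation level at the base of the deeper column (depth z_c below the surface of column 1) and equate Σ ρ_i t_i down to z_c; mantle fills any gap and the z_c terms cancel.
Column 1: x×909.7 + 35.98×2829 + (z_c − 35.98 − x)×3268
Column 2: 4.238×0 + 22.62×2839 + (z_c − 4.238 − 22.62)×3268
The z_c×3268 term appears on both sides and cancels. Collect the known terms of each column as K = Σ(ρt)_known − 3268 × (depth of known layers): K_1 = 101787.42 − 3268×35.98 = −15795.22; K_2 = 64218.18 − 3268×(4.238 + 22.62) = −23553.764.
Balance: K_1 − x×(3268 − 909.7) = K_2, so x = (K_1 − K_2)/(3268 − 909.7) = 7758.54/2358.3 = 3.29 km.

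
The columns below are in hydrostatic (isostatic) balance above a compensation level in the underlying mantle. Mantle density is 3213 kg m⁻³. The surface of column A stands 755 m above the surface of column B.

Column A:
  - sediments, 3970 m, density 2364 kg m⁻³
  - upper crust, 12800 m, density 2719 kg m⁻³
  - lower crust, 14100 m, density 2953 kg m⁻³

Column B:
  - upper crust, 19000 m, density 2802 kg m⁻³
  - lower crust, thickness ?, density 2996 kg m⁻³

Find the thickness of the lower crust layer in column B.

14400 m

Take the compensation level at the base of the deeper column (depth z_c below the surface of column A) and equate Σ ρ_i t_i down to z_c; mantle fills any gap and the z_c terms cancel.
Column A: 3970×2364 + 12800×2719 + 14100×2953 + (z_c − 30870)×3213
Column B: 755×0 + 19000×2802 + x×2996 + (z_c − 755 − 19000 − x)×3213
The z_c×3213 term appears on both sides and cancels. Collect the known terms of each column as K = Σ(ρt)_known − 3213 × (depth of known layers): K_A = 85825580 − 3213×30870 = −13359730; K_B = 53238000 − 3213×(755 + 19000) = −10234815.
Balance: K_A = K_B − x×(3213 − 2996), so x = (K_B − K_A)/(3213 − 2996) = 3124920/217 = 14400 m.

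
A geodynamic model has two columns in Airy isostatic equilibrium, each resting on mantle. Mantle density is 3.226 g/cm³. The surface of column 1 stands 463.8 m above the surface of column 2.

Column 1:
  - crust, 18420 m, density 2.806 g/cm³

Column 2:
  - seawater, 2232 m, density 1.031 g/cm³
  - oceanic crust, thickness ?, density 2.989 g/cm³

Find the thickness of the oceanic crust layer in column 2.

5660 m

Take the compensation level at the base of the deeper column (depth z_c below the surface of column 1) and equate Σ ρ_i t_i down to z_c; mantle fills any gap and the z_c terms cancel.
Column 1: 18420×2.806 + (z_c − 18420)×3.226
Column 2: 463.8×0 + 2232×1.031 + x×2.989 + (z_c − 463.8 − 2232 − x)×3.226
The z_c×3.226 term appears on both sides and cancels. Collect the known terms of each column as K = Σ(ρt)_known − 3.226 × (depth of known layers): K_1 = 51686.52 − 3.226×18420 = −7736.4; K_2 = 2301.192 − 3.226×(463.8 + 2232) = −6395.4588.
Balance: K_1 = K_2 − x×(3.226 − 2.989), so x = (K_2 − K_1)/(3.226 − 2.989) = 1340.94/0.237 = 5660 m.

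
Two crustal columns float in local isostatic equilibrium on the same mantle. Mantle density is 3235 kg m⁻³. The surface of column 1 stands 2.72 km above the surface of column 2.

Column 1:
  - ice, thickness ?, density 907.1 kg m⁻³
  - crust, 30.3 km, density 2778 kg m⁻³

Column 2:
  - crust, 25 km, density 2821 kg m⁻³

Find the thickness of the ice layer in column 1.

Take the compensation level at the base of the deeper column (depth z_c below the surface of column 1) and equate Σ ρ_i t_i down to z_c; mantle fills any gap and the z_c terms cancel.
Column 1: x×907.1 + 30.3×2778 + (z_c − 30.3 − x)×3235
Column 2: 2.72×0 + 25×2821 + (z_c − 2.72 − 25)×3235
The z_c×3235 term appears on both sides and cancels. Collect the known terms of each column as K = Σ(ρt)_known − 3235 × (depth of known layers): K_1 = 84173.4 − 3235×30.3 = −13847.1; K_2 = 70525 − 3235×(2.72 + 25) = −19149.2.
Balance: K_1 − x×(3235 − 907.1) = K_2, so x = (K_1 − K_2)/(3235 − 907.1) = 5302.1/2327.9 = 2.28 km.

2.28 km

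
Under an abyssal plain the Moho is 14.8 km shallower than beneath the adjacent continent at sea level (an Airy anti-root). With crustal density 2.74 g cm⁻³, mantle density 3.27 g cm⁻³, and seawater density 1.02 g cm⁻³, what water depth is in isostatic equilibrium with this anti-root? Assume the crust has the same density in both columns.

Replacing a thickness d of crust by seawater at the top must be balanced by replacing crust with mantle at the base: d (ρ_c − ρ_w) = a (ρ_m − ρ_c).
d = a (ρ_m − ρ_c)/(ρ_c − ρ_w) = 14.8 km × 0.53/1.72 = 4.56 km.

4.56 km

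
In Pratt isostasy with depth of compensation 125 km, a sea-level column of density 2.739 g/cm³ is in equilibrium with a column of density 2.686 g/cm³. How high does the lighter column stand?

ρ_ref D = ρ (D + h) → h = D (ρ_ref − ρ)/ρ.
h = 125 km × (2.739 − 2.686)/2.686 = 2.47 km.

2.47 km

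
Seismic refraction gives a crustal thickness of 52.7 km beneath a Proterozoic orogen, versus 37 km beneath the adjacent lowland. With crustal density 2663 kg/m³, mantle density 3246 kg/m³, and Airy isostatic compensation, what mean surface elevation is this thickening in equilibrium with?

2.82 km

Excess crust Δ = 52.7 km − 37 km = 15.7 km, split between elevation h and root r with h + r = Δ.
Airy balance ρ_c h = (ρ_m − ρ_c) r gives r = h ρ_c/(ρ_m − ρ_c), so h (1 + ρ_c/(ρ_m − ρ_c)) = Δ, i.e. h = Δ (ρ_m − ρ_c)/ρ_m.
h = 15.7 km × 583/3246 = 2.82 km.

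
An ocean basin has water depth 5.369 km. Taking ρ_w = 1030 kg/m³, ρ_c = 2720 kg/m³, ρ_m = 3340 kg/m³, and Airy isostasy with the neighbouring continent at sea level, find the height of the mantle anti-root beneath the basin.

In Airy isostatic equilibrium: replacing crust with seawater at the top is compensated by replacing crust with mantle at the base: d (ρ_c − ρ_w) = a (ρ_m − ρ_c).
a = d (ρ_c − ρ_w)/(ρ_m − ρ_c) = 5.369 km × 1690/620 = 14.6 km.

14.6 km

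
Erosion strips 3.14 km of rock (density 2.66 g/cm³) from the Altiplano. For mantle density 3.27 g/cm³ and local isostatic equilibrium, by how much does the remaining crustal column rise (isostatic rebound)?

Unloading: uplift u = e ρ_c/ρ_m = 3.14 km × 2.66/3.27 = 2.55 km.

2.55 km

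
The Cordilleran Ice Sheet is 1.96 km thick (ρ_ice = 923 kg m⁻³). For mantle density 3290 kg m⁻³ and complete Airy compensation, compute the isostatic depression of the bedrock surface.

Equating mass per unit area of the two columns: the ice load ρ_ice t is balanced by mantle displaced below, ρ_m s.
s = t ρ_ice / ρ_m = 1.96 km × 923/3290 = 0.55 km.

0.55 km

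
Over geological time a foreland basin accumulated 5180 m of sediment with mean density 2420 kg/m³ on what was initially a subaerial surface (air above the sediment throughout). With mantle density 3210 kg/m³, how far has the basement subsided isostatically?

3910 m

Subaerial load: s = t ρ_sed / ρ_m = 5180 m × 2420/3210 = 3910 m.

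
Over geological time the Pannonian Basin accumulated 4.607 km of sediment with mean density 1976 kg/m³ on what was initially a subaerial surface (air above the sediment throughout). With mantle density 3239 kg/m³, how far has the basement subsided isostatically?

Subaerial load: s = t ρ_sed / ρ_m = 4.607 km × 1976/3239 = 2.81 km.

2.81 km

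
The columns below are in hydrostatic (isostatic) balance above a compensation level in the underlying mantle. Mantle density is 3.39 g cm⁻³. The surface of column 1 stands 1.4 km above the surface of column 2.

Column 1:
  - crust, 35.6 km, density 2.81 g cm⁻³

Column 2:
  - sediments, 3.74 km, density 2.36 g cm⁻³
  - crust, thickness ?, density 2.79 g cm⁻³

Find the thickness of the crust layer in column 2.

Take the compensation level at the base of the deeper column (depth z_c below the surface of column 1) and equate Σ ρ_i t_i down to z_c; mantle fills any gap and the z_c terms cancel.
Column 1: 35.6×2.81 + (z_c − 35.6)×3.39
Column 2: 1.4×0 + 3.74×2.36 + x×2.79 + (z_c − 1.4 − 3.74 − x)×3.39
The z_c×3.39 term appears on both sides and cancels. Collect the known terms of each column as K = Σ(ρt)_known − 3.39 × (depth of known layers): K_1 = 100.036 − 3.39×35.6 = −20.648; K_2 = 8.8264 − 3.39×(1.4 + 3.74) = −8.5982.
Balance: K_1 = K_2 − x×(3.39 − 2.79), so x = (K_2 − K_1)/(3.39 − 2.79) = 12.0498/0.6 = 20.1 km.

20.1 km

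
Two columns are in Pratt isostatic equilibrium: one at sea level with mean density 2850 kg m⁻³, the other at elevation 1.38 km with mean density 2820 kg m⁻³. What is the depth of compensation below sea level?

ρ_ref D = ρ (D + h) → D (ρ_ref − ρ) = ρ h.
D = ρ h/(ρ_ref − ρ) = 2820 × 1.38 km/(2850 − 2820) = 130 km.

130 km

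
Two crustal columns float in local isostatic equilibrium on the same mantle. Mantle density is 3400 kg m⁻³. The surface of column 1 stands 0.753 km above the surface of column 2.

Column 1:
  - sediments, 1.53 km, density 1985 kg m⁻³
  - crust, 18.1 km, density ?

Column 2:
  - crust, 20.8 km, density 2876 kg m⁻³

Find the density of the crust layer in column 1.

2780 kg m⁻³

Take the compensation level at the base of the deeper column (depth z_c below the surface of column 1) and equate Σ ρ_i t_i down to z_c; mantle fills any gap and the z_c terms cancel.
Column 1: 1.53×1985 + 18.1×ρ + (z_c − 19.63)×3400
Column 2: 0.753×0 + 20.8×2876 + (z_c − 0.753 − 20.8)×3400
The z_c×3400 term appears on both sides and cancels. Collect the known terms of each column as K = Σ(ρt)_known − 3400 × (depth of known layers): K_1 = 3037.05 − 3400×19.63 = −63704.95; K_2 = 59820.8 − 3400×(0.753 + 20.8) = −13459.4.
Balance: K_1 + 18.1×ρ = K_2, so ρ = (K_2 − K_1)/18.1 = 50245.6/18.1 = 2780 kg m⁻³.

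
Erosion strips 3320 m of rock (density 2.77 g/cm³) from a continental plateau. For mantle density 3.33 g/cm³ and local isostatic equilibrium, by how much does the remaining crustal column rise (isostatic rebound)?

2760 m

Unloading: uplift u = e ρ_c/ρ_m = 3320 m × 2.77/3.33 = 2760 m.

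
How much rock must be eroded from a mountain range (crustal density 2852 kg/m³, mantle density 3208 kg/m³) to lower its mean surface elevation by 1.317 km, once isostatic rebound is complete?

11.9 km

Net drop Δ = e − u = e − e ρ_c/ρ_m = e (ρ_m − ρ_c)/ρ_m.
e = Δ ρ_m/(ρ_m − ρ_c) = 1.317 km × 3208/356 = 11.9 km.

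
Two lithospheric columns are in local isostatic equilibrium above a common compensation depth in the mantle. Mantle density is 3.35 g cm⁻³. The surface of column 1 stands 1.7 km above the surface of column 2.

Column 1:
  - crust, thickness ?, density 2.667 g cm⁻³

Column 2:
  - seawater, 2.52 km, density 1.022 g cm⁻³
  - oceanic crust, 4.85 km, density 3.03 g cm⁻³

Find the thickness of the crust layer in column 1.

Take the compensation level at the base of the deeper column (depth z_c below the surface of column 1) and equate Σ ρ_i t_i down to z_c; mantle fills any gap and the z_c terms cancel.
Column 1: x×2.667 + (z_c − 0 − x)×3.35
Column 2: 1.7×0 + 2.52×1.022 + 4.85×3.03 + (z_c − 1.7 − 7.37)×3.35
The z_c×3.35 term appears on both sides and cancels. Collect the known terms of each column as K = Σ(ρt)_known − 3.35 × (depth of known layers): K_1 = 0 − 3.35×0 = 0; K_2 = 17.27094 − 3.35×(1.7 + 7.37) = −13.11356.
Balance: K_1 − x×(3.35 − 2.667) = K_2, so x = (K_1 − K_2)/(3.35 − 2.667) = 13.1136/0.683 = 19.2 km.

19.2 km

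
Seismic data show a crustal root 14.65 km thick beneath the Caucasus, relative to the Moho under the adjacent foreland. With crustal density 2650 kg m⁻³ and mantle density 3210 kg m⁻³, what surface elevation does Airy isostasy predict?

Isostatic balance requires: ρ_c h = (ρ_m − ρ_c) r.
h = r (ρ_m − ρ_c) / ρ_c = 14.65 km × (3210 − 2650) / 2650 = 3.1 km.

3.1 km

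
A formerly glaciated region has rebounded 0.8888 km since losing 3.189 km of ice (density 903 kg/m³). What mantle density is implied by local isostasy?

ρ_m = ρ_ice t / u = 903 × 3.189 km/0.8888 km = 3240 kg/m³.

3240 kg/m³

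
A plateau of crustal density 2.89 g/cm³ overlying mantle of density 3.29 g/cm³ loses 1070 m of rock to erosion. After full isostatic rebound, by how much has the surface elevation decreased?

Rebound u = e ρ_c/ρ_m = 1070 m × 2.89/3.29 = 939.9 m.
Net surface drop = e − u = 1070 m − 939.9 m = e (ρ_m − ρ_c)/ρ_m = 130 m.

130 m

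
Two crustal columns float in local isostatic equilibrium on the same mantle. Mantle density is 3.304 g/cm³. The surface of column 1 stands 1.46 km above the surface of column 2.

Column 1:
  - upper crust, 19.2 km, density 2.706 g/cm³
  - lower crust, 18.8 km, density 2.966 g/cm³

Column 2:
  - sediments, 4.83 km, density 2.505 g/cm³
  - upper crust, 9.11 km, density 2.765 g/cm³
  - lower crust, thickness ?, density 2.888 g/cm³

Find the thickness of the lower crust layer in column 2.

Take the compensation level at the base of the deeper column (depth z_c below the surface of column 1) and equate Σ ρ_i t_i down to z_c; mantle fills any gap and the z_c terms cancel.
Column 1: 19.2×2.706 + 18.8×2.966 + (z_c − 38)×3.304
Column 2: 1.46×0 + 4.83×2.505 + 9.11×2.765 + x×2.888 + (z_c − 1.46 − 13.94 − x)×3.304
The z_c×3.304 term appears on both sides and cancels. Collect the known terms of each column as K = Σ(ρt)_known − 3.304 × (depth of known layers): K_1 = 107.716 − 3.304×38 = −17.836; K_2 = 37.2883 − 3.304×(1.46 + 13.94) = −13.5933.
Balance: K_1 = K_2 − x×(3.304 − 2.888), so x = (K_2 − K_1)/(3.304 − 2.888) = 4.2427/0.416 = 10.2 km.

10.2 km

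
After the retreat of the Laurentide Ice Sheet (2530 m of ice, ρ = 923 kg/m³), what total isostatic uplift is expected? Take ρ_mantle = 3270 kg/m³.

714 m

Removing the load lets mantle flow back in; uplift u satisfies ρ_ice t = ρ_m u.
u = t ρ_ice/ρ_m = 2530 m × 923/3270 = 714 m.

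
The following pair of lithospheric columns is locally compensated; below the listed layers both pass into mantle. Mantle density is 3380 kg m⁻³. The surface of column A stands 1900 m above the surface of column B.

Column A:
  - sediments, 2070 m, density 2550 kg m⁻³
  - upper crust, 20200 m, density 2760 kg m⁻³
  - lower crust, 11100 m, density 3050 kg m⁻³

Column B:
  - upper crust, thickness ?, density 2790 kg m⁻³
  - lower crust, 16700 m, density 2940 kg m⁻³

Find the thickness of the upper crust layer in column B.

7010 m

Take the compensation level at the base of the deeper column (depth z_c below the surface of column A) and equate Σ ρ_i t_i down to z_c; mantle fills any gap and the z_c terms cancel.
Column A: 2070×2550 + 20200×2760 + 11100×3050 + (z_c − 33370)×3380
Column B: 1900×0 + x×2790 + 16700×2940 + (z_c − 1900 − 16700 − x)×3380
The z_c×3380 term appears on both sides and cancels. Collect the known terms of each column as K = Σ(ρt)_known − 3380 × (depth of known layers): K_A = 94885500 − 3380×33370 = −17905100; K_B = 49098000 − 3380×(1900 + 16700) = −13770000.
Balance: K_A = K_B − x×(3380 − 2790), so x = (K_B − K_A)/(3380 − 2790) = 4135100/590 = 7010 m.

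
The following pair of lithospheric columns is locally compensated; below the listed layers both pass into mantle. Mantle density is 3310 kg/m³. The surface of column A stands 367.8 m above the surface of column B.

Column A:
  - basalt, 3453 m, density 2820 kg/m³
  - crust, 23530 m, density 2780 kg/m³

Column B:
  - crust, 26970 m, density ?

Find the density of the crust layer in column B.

Take the compensation level at the base of the deeper column (depth z_c below the surface of column A) and equate Σ ρ_i t_i down to z_c; mantle fills any gap and the z_c terms cancel.
Column A: 3453×2820 + 23530×2780 + (z_c − 26983)×3310
Column B: 367.8×0 + 26970×ρ + (z_c − 367.8 − 26970)×3310
The z_c×3310 term appears on both sides and cancels. Collect the known terms of each column as K = Σ(ρt)_known − 3310 × (depth of known layers): K_A = 75150860 − 3310×26983 = −14162870; K_B = 0 − 3310×(367.8 + 26970) = −90488118.
Balance: K_A = K_B + 26970×ρ, so ρ = (K_A − K_B)/26970 = 76325200/26970 = 2830 kg/m³.

2830 kg/m³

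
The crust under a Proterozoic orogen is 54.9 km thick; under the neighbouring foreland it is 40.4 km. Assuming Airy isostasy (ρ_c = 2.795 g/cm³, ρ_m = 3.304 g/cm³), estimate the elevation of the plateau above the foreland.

Excess crust Δ = 54.9 km − 40.4 km = 14.5 km, split between elevation h and root r with h + r = Δ.
Airy balance ρ_c h = (ρ_m − ρ_c) r gives r = h ρ_c/(ρ_m − ρ_c), so h (1 + ρ_c/(ρ_m − ρ_c)) = Δ, i.e. h = Δ (ρ_m − ρ_c)/ρ_m.
h = 14.5 km × 0.509/3.304 = 2.23 km.

2.23 km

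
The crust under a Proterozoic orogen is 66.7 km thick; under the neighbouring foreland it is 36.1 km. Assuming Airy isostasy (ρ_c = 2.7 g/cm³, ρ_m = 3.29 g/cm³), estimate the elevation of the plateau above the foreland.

5.49 km

Excess crust Δ = 66.7 km − 36.1 km = 30.6 km, split between elevation h and root r with h + r = Δ.
Airy balance ρ_c h = (ρ_m − ρ_c) r gives r = h ρ_c/(ρ_m − ρ_c), so h (1 + ρ_c/(ρ_m − ρ_c)) = Δ, i.e. h = Δ (ρ_m − ρ_c)/ρ_m.
h = 30.6 km × 0.59/3.29 = 5.49 km.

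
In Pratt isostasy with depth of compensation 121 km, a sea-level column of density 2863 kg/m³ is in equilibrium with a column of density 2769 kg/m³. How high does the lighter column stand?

ρ_ref D = ρ (D + h) → h = D (ρ_ref − ρ)/ρ.
h = 121 km × (2863 − 2769)/2769 = 4.11 km.

4.11 km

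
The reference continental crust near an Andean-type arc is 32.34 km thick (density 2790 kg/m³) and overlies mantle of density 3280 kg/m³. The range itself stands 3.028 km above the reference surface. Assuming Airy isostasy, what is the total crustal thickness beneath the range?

52.6 km

Root depth r = h ρ_c / (ρ_m − ρ_c) = 3.028 km × 2790 / 490 = 17.24 km.
Total thickness = T + h + r = 32.34 km + 3.028 km + 17.24 km = 52.6 km.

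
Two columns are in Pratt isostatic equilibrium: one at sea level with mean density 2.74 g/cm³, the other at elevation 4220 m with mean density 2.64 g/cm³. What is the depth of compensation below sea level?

ρ_ref D = ρ (D + h) → D (ρ_ref − ρ) = ρ h.
D = ρ h/(ρ_ref − ρ) = 2.64 × 4220 m/(2.74 − 2.64) = 111000 m.

111000 m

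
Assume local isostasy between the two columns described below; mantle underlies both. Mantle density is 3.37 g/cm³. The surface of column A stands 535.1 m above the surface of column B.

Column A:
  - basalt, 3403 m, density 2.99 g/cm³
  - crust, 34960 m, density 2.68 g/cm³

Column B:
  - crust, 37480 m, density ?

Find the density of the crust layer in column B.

2.74 g/cm³

Take the compensation level at the base of the deeper column (depth z_c below the surface of column A) and equate Σ ρ_i t_i down to z_c; mantle fills any gap and the z_c terms cancel.
Column A: 3403×2.99 + 34960×2.68 + (z_c − 38363)×3.37
Column B: 535.1×0 + 37480×ρ + (z_c − 535.1 − 37480)×3.37
The z_c×3.37 term appears on both sides and cancels. Collect the known terms of each column as K = Σ(ρt)_known − 3.37 × (depth of known layers): K_A = 103867.77 − 3.37×38363 = −25415.54; K_B = 0 − 3.37×(535.1 + 37480) = −128110.887.
Balance: K_A = K_B + 37480×ρ, so ρ = (K_A − K_B)/37480 = 102695/37480 = 2.74 g/cm³.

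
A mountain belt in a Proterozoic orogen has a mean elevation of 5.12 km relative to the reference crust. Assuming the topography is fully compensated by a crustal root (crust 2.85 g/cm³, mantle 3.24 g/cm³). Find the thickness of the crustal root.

Equating mass per unit area of the two columns: the weight of the topography is balanced by the buoyancy of the root, ρ_c h = (ρ_m − ρ_c) r.
r = h · ρ_c / (ρ_m − ρ_c) = 5.12 km × 2.85 / (3.24 − 2.85) = 37.4 km.

37.4 km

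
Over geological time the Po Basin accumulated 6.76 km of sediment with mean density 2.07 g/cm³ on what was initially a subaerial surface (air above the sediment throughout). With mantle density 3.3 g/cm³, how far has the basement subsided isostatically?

Subaerial load: s = t ρ_sed / ρ_m = 6.76 km × 2.07/3.3 = 4.24 km.

4.24 km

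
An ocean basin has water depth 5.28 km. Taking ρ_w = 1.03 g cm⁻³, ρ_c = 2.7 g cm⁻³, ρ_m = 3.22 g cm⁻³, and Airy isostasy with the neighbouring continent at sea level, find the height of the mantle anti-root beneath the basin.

By Archimedes' principle applied to the lithosphere: replacing crust with seawater at the top is compensated by replacing crust with mantle at the base: d (ρ_c − ρ_w) = a (ρ_m − ρ_c).
a = d (ρ_c − ρ_w)/(ρ_m − ρ_c) = 5.28 km × 1.67/0.52 = 17 km.

17 km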